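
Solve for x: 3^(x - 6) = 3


Express both sides with the same base.
3 = 3^1
Since the bases match, equate exponents: x - 6 = 1
So x = 1 - (-6) = 7

x = 7


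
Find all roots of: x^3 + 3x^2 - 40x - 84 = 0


Let p(x) = x^3 + 3x^2 - 40x - 84. By the rational root theorem (leading coefficient 1), any rational root is an integer divisor of 84: try ±1, ±2, ... in turn.
Test x = 1: value = -120 ≠ 0.
Test x = -1: value = -42 ≠ 0.
Test x = 2: value = -144 ≠ 0.
Test x = -2: value = 0 ✓, so (x + 2) is a factor.
Synthetic division by (x + 2): bring down 1; 1(-2) + 3 = 1; 1(-2) - 40 = -42; (-42)(-2) - 84 = 0 → quotient x^2 + x - 42, remainder 0.
Solve the quadratic x^2 + x - 42 = 0: discriminant = 1^2 - 4(1)(-42) = 1 + 168 = 169.
sqrt(169) = 13, so x = (-1 ± 13)/2: x = 6 or x = -7.
Collecting all roots found:

x = -7, x = -2, x = 6


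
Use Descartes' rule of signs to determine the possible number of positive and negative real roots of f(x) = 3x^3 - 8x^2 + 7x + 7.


Descartes' rule of signs:

For positive roots, count sign changes in f(x) = 3x^3 - 8x^2 + 7x + 7:
Signs of coefficients: +, -, +, +
Number of sign changes: 2
Possible positive real roots: 2, 0

For negative roots, examine f(-x) = -3x^3 - 8x^2 - 7x + 7:
Signs of coefficients: -, -, -, +
Number of sign changes: 1
Possible negative real roots: 1

Positive roots: 2 or 0; Negative roots: 1


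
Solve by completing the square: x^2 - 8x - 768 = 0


Start: x^2 - 8x - 768 = 0
Move constant: x^2 - 8x = 768
Half of -8 is -4, squared is 16
Add 16 to both sides: x^2 - 8x + 16 = 784
(x - 4)^2 = 784
x - 4 = ±28
x = 4 + 28 = 32 or x = 4 - 28 = -24

x = -24, x = 32


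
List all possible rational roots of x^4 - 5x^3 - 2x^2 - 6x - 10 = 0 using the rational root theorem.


Rational root theorem: possible roots are ±p/q where:
  p divides the constant term (-10): p ∈ {1, 2, 5, 10}
  q divides the leading coefficient (1): q ∈ {1}

All possible rational roots: -10, -5, -2, -1, 1, 2, 5, 10

-10, -5, -2, -1, 1, 2, 5, 10


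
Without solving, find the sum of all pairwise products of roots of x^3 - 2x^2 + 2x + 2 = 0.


By Vieta's formulas for x^3 + bx^2 + cx + d = 0:
  r1 + r2 + r3 = -b/a = 2
  r1*r2 + r1*r3 + r2*r3 = c/a = 2
  r1*r2*r3 = -d/a = -2


Sum of pairwise products = 2


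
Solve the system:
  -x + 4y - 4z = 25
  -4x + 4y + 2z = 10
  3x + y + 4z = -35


Using Cramer's rule. Expand each determinant along the first row.
D  = (-1)*[4*4 - 2*1] - 4*[(-4)*4 - 2*3] + (-4)*[(-4)*1 - 4*3]
  = (-1)*(14) - 4*(-22) + (-4)*(-16) = 138
Dx = 25*[4*4 - 2*1] - 4*[10*4 - 2*(-35)] + (-4)*[10*1 - 4*(-35)]
  = 25*(14) - 4*(110) + (-4)*(150) = -690
Dy = (-1)*[10*4 - 2*(-35)] - 25*[(-4)*4 - 2*3] + (-4)*[(-4)*(-35) - 10*3]
  = (-1)*(110) - 25*(-22) + (-4)*(110) = 0
Dz = (-1)*[4*(-35) - 10*1] - 4*[(-4)*(-35) - 10*3] + 25*[(-4)*1 - 4*3]
  = (-1)*(-150) - 4*(110) + 25*(-16) = -690
x = Dx/D = -690/138 = -5, y = Dy/D = 0/138 = 0, z = Dz/D = -690/138 = -5
Check eq1: (-1)(-5) + (4)(0) + (-4)(-5) = 25 = 25 ✓
Check eq2: (-4)(-5) + (4)(0) + (2)(-5) = 10 = 10 ✓
Check eq3: (3)(-5) + (1)(0) + (4)(-5) = -35 = -35 ✓

x = -5, y = 0, z = -5


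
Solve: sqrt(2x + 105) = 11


Square both sides: 2x + 105 = 11^2 = 121
2x = 121 - 105 = 16
x = 8
Check: sqrt(2*8 + 105) = sqrt(121) = 11 ✓

x = 8


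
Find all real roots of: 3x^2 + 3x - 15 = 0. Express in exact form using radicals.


Using the quadratic formula: x = (-b ± sqrt(b^2 - 4ac)) / (2a)
Here a = 3, b = 3, c = -15
Discriminant = b^2 - 4ac = 3^2 - 4(3)(-15) = 9 + 180 = 189
Since discriminant = 189 > 0, there are two real roots.
x = (-3 ± 3*sqrt(21)) / 6
Simplifying: x = (-1 ± sqrt(21)) / 2
Numerically: x ≈ 1.7913 or x ≈ -2.7913

x = (-1 + sqrt(21)) / 2 or x = (-1 - sqrt(21)) / 2


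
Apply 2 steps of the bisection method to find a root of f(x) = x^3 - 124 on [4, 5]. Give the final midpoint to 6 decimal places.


f(x) = x^3 - 124
f(4) = -60 < 0
f(5) = 1 > 0

Step 1: midpoint = (4.000000 + 5.000000)/2 = 4.500000
  f(4.500000) = -32.875000
  f(mid) < 0, so root is in [4.500000, 5.000000]

Step 2: midpoint = (4.500000 + 5.000000)/2 = 4.750000
  f(4.750000) = -16.828125
  f(mid) < 0, so root is in [4.750000, 5.000000]

midpoint = 4.750000


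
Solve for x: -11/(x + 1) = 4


Multiply both sides by (x + 1): -11 = 4(x + 1)
Distribute: -11 = 4x + 4
4x = -11 - 4 = -15
x = -15/4

x = -15/4


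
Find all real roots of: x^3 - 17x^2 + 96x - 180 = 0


Let p(x) = x^3 - 17x^2 + 96x - 180. By the rational root theorem (leading coefficient 1), any rational root is an integer divisor of 180: try ±1, ±2, ... in turn.
Test x = 1: value = -100 ≠ 0.
Test x = -1: value = -294 ≠ 0.
Test x = 2: value = -48 ≠ 0.
Test x = -2: value = -448 ≠ 0.
Test x = 3: value = -18 ≠ 0.
Test x = -3: value = -648 ≠ 0.
Test x = 4: value = -4 ≠ 0.
Test x = -4: value = -900 ≠ 0.
Test x = 5: value = 0 ✓, so (x - 5) is a factor.
Synthetic division by (x - 5): bring down 1; 1(5) - 17 = -12; (-12)(5) + 96 = 36; 36(5) - 180 = 0 → quotient x^2 - 12x + 36, remainder 0.
Solve the quadratic x^2 - 12x + 36 = 0: discriminant = (-12)^2 - 4(1)(36) = 144 - 144 = 0.
Discriminant = 0, so a double root: x = 12/2 = 6.

x = 5, x = 6 (multiplicity 2)


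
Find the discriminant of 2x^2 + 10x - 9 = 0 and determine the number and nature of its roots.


For ax^2 + bx + c = 0, discriminant D = b^2 - 4ac
Here a = 2, b = 10, c = -9
D = (10)^2 - 4(2)(-9) = 100 + 72 = 172

D = 172 > 0 but not a perfect square
The equation has 2 distinct real irrational roots.

Discriminant = 172, 2 distinct real irrational roots


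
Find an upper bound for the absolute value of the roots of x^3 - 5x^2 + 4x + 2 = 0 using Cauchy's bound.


Cauchy's bound: all roots r satisfy |r| <= 1 + max(|a_i/a_n|) for i = 0,...,n-1
where a_n is the leading coefficient.

Coefficients: [1, -5, 4, 2]
Leading coefficient a_n = 1
Ratios |a_i/a_n|: 5, 4, 2
Maximum ratio: 5
Cauchy's bound: |r| <= 1 + 5 = 6

Upper bound = 6


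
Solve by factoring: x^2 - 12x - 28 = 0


We need two numbers that multiply to -28 and add to -12.
Those numbers are -14 and 2 (since (-14) * 2 = -28 and (-14) + 2 = -12).
So x^2 - 12x - 28 = (x - 14)(x + 2) = 0
Setting each factor to zero: x = 14 or x = -2

x = -2, x = 14


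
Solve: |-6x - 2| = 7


An absolute value equation |expr| = 7 gives two cases:
Case 1: -6x - 2 = 7
  -6x = 9, so x = -3/2
Case 2: -6x - 2 = -7
  -6x = -5, so x = 5/6

x = -3/2, x = 5/6


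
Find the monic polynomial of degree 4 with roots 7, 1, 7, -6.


A monic polynomial with roots 7, 1, 7, -6 is:
p(x) = (x - 7)(x - 1)(x - 7)(x + 6)
After multiplying by (x - 7): x - 7
After multiplying by (x - 1): x^2 - 8x + 7
After multiplying by (x - 7): x^3 - 15x^2 + 63x - 49
After multiplying by (x + 6): x^4 - 9x^3 - 27x^2 + 329x - 294

x^4 - 9x^3 - 27x^2 + 329x - 294


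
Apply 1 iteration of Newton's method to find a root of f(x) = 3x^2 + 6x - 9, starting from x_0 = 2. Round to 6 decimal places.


Newton's method: x_(n+1) = x_n - f(x_n)/f'(x_n)
f(x) = 3x^2 + 6x - 9
f'(x) = 6x + 6

Iteration 1:
  f(2.000000) = 15.000000
  f'(2.000000) = 18.000000
  x_1 = 2.000000 - (15.000000)/(18.000000) = 1.166667

x_1 = 1.166667


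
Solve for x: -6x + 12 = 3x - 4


Starting with: -6x + 12 = 3x - 4
Move all x terms to left: (-6 - 3)x = -4 - 12
Simplify: -9x = -16
Divide both sides by -9: x = 16/9

x = 16/9


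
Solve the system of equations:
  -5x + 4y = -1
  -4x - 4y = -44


Using Cramer's rule:
Determinant D = (-5)(-4) - (-4)(4) = 20 + 16 = 36
Dx = (-1)(-4) - (-44)(4) = 4 + 176 = 180
Dy = (-5)(-44) - (-4)(-1) = 220 - 4 = 216
x = Dx/D = 180/36 = 5
y = Dy/D = 216/36 = 6

x = 5, y = 6


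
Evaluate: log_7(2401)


We need the exponent such that 7^? = 2401
7^4 = 2401
Therefore log_7(2401) = 4

4


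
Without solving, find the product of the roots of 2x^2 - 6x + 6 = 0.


By Vieta's formulas for ax^2 + bx + c = 0:
  Sum of roots = -b/a
  Product of roots = c/a

Here a = 2, b = -6, c = 6
Sum = -(-6)/2 = 3
Product = 6/2 = 3

Product = 3


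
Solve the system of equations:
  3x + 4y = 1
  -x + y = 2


Using Cramer's rule:
Determinant D = (3)(1) - (-1)(4) = 3 + 4 = 7
Dx = (1)(1) - (2)(4) = 1 - 8 = -7
Dy = (3)(2) - (-1)(1) = 6 + 1 = 7
x = Dx/D = -7/7 = -1
y = Dy/D = 7/7 = 1

x = -1, y = 1


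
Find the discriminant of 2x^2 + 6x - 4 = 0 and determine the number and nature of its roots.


For ax^2 + bx + c = 0, discriminant D = b^2 - 4ac
Here a = 2, b = 6, c = -4
D = (6)^2 - 4(2)(-4) = 36 + 32 = 68

D = 68 > 0 but not a perfect square
The equation has 2 distinct real irrational roots.

Discriminant = 68, 2 distinct real irrational roots


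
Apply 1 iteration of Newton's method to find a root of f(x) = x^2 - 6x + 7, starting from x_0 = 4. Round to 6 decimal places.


Newton's method: x_(n+1) = x_n - f(x_n)/f'(x_n)
f(x) = x^2 - 6x + 7
f'(x) = 2x - 6

Iteration 1:
  f(4.000000) = -1.000000
  f'(4.000000) = 2.000000
  x_1 = 4.000000 - (-1.000000)/(2.000000) = 4.500000

x_1 = 4.500000


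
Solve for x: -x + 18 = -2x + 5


Starting with: -x + 18 = -2x + 5
Move all x terms to left: (-1 + 2)x = 5 - 18
Simplify: x = -13
Divide both sides by 1: x = -13

x = -13


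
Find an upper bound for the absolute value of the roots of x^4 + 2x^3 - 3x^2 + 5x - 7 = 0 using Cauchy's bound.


Cauchy's bound: all roots r satisfy |r| <= 1 + max(|a_i/a_n|) for i = 0,...,n-1
where a_n is the leading coefficient.

Coefficients: [1, 2, -3, 5, -7]
Leading coefficient a_n = 1
Ratios |a_i/a_n|: 2, 3, 5, 7
Maximum ratio: 7
Cauchy's bound: |r| <= 1 + 7 = 8

Upper bound = 8


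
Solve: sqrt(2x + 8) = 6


Square both sides: 2x + 8 = 6^2 = 36
2x = 36 - 8 = 28
x = 14
Check: sqrt(2*14 + 8) = sqrt(36) = 6 ✓

x = 14


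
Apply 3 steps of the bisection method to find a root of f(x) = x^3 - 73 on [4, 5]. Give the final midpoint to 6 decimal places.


f(x) = x^3 - 73
f(4) = -9 < 0
f(5) = 52 > 0

Step 1: midpoint = (4.000000 + 5.000000)/2 = 4.500000
  f(4.500000) = 18.125000
  f(mid) > 0, so root is in [4.000000, 4.500000]

Step 2: midpoint = (4.000000 + 4.500000)/2 = 4.250000
  f(4.250000) = 3.765625
  f(mid) > 0, so root is in [4.000000, 4.250000]

Step 3: midpoint = (4.000000 + 4.250000)/2 = 4.125000
  f(4.125000) = -2.810547
  f(mid) < 0, so root is in [4.125000, 4.250000]

midpoint = 4.125000


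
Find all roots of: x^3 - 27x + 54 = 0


Let p(x) = x^3 - 27x + 54. By the rational root theorem (leading coefficient 1), any rational root is an integer divisor of 54: try ±1, ±2, ... in turn.
Test x = 1: value = 28 ≠ 0.
Test x = -1: value = 80 ≠ 0.
Test x = 2: value = 8 ≠ 0.
Test x = -2: value = 100 ≠ 0.
Test x = 3: value = 0 ✓, so (x - 3) is a factor.
Synthetic division by (x - 3): bring down 1; 1(3) + 0 = 3; 3(3) - 27 = -18; (-18)(3) + 54 = 0 → quotient x^2 + 3x - 18, remainder 0.
Solve the quadratic x^2 + 3x - 18 = 0: discriminant = 3^2 - 4(1)(-18) = 9 + 72 = 81.
sqrt(81) = 9, so x = (-3 ± 9)/2: x = 3 or x = -6.
Collecting all roots found:

x = -6, x = 3 (multiplicity 2)


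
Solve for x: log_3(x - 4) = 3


Convert to exponential form: x - 4 = 3^3 = 27
x = 27 + 4 = 31
Check: log_3(31 - 4) = log_3(27) = log_3(27) = 3 ✓

x = 31


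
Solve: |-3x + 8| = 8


An absolute value equation |expr| = 8 gives two cases:
Case 1: -3x + 8 = 8
  -3x = 0, so x = 0
Case 2: -3x + 8 = -8
  -3x = -16, so x = 16/3

x = 0, x = 16/3


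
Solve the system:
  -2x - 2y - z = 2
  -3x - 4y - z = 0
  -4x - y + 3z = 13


Using Cramer's rule. Expand each determinant along the first row.
D  = (-2)*[(-4)*3 - (-1)*(-1)] - (-2)*[(-3)*3 - (-1)*(-4)] + (-1)*[(-3)*(-1) - (-4)*(-4)]
  = (-2)*(-13) - (-2)*(-13) + (-1)*(-13) = 13
Dx = 2*[(-4)*3 - (-1)*(-1)] - (-2)*[0*3 - (-1)*13] + (-1)*[0*(-1) - (-4)*13]
  = 2*(-13) - (-2)*(13) + (-1)*(52) = -52
Dy = (-2)*[0*3 - (-1)*13] - 2*[(-3)*3 - (-1)*(-4)] + (-1)*[(-3)*13 - 0*(-4)]
  = (-2)*(13) - 2*(-13) + (-1)*(-39) = 39
Dz = (-2)*[(-4)*13 - 0*(-1)] - (-2)*[(-3)*13 - 0*(-4)] + 2*[(-3)*(-1) - (-4)*(-4)]
  = (-2)*(-52) - (-2)*(-39) + 2*(-13) = 0
x = Dx/D = -52/13 = -4, y = Dy/D = 39/13 = 3, z = Dz/D = 0/13 = 0
Check eq1: (-2)(-4) + (-2)(3) + (-1)(0) = 2 = 2 ✓
Check eq2: (-3)(-4) + (-4)(3) + (-1)(0) = 0 = 0 ✓
Check eq3: (-4)(-4) + (-1)(3) + (3)(0) = 13 = 13 ✓

x = -4, y = 3, z = 0


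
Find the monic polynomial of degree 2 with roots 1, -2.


A monic polynomial with roots 1, -2 is:
p(x) = (x - 1)(x + 2)
After multiplying by (x - 1): x - 1
After multiplying by (x + 2): x^2 + x - 2

x^2 + x - 2


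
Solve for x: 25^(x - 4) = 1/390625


Express both sides with the same base.
1/390625 = 25^(-4)
Since the bases match, equate exponents: x - 4 = -4
So x = -4 - (-4) = 0

x = 0


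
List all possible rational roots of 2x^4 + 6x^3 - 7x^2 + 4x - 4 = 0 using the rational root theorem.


Rational root theorem: possible roots are ±p/q where:
  p divides the constant term (-4): p ∈ {1, 2, 4}
  q divides the leading coefficient (2): q ∈ {1, 2}

All possible rational roots: -4, -2, -1, -1/2, 1/2, 1, 2, 4

-4, -2, -1, -1/2, 1/2, 1, 2, 4


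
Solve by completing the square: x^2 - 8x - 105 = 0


Start: x^2 - 8x - 105 = 0
Move constant: x^2 - 8x = 105
Half of -8 is -4, squared is 16
Add 16 to both sides: x^2 - 8x + 16 = 121
(x - 4)^2 = 121
x - 4 = ±11
x = 4 + 11 = 15 or x = 4 - 11 = -7

x = -7, x = 15


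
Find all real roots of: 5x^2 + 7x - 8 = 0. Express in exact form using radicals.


Using the quadratic formula: x = (-b ± sqrt(b^2 - 4ac)) / (2a)
Here a = 5, b = 7, c = -8
Discriminant = b^2 - 4ac = 7^2 - 4(5)(-8) = 49 + 160 = 209
Since discriminant = 209 > 0, there are two real roots.
x = (-7 ± sqrt(209)) / 10
Numerically: x ≈ 0.7457 or x ≈ -2.1457

x = (-7 + sqrt(209)) / 10 or x = (-7 - sqrt(209)) / 10


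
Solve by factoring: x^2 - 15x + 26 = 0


We need two numbers that multiply to 26 and add to -15.
Those numbers are -2 and -13 (since (-2) * (-13) = 26 and (-2) + (-13) = -15).
So x^2 - 15x + 26 = (x - 2)(x - 13) = 0
Setting each factor to zero: x = 2 or x = 13

x = 2, x = 13


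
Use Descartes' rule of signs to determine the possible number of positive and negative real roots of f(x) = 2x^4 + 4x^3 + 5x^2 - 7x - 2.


Descartes' rule of signs:

For positive roots, count sign changes in f(x) = 2x^4 + 4x^3 + 5x^2 - 7x - 2:
Signs of coefficients: +, +, +, -, -
Number of sign changes: 1
Possible positive real roots: 1

For negative roots, examine f(-x) = 2x^4 - 4x^3 + 5x^2 + 7x - 2:
Signs of coefficients: +, -, +, +, -
Number of sign changes: 3
Possible negative real roots: 3, 1

Positive roots: 1; Negative roots: 3 or 1


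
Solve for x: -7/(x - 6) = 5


Multiply both sides by (x - 6): -7 = 5(x - 6)
Distribute: -7 = 5x - 30
5x = -7 + 30 = 23
x = 23/5

x = 23/5


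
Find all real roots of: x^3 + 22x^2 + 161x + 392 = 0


Let p(x) = x^3 + 22x^2 + 161x + 392. By the rational root theorem (leading coefficient 1), any rational root is an integer divisor of 392: try ±1, ±2, ... in turn.
Test x = 1: value = 576 ≠ 0.
Test x = -1: value = 252 ≠ 0.
Test x = 2: value = 810 ≠ 0.
Test x = -2: value = 150 ≠ 0.
Test x = 4: value = 1452 ≠ 0.
Test x = -4: value = 36 ≠ 0.
Test x = 7: value = 2940 ≠ 0.
Test x = -7: value = 0 ✓, so (x + 7) is a factor.
Synthetic division by (x + 7): bring down 1; 1(-7) + 22 = 15; 15(-7) + 161 = 56; 56(-7) + 392 = 0 → quotient x^2 + 15x + 56, remainder 0.
Solve the quadratic x^2 + 15x + 56 = 0: discriminant = 15^2 - 4(1)(56) = 225 - 224 = 1.
sqrt(1) = 1, so x = (-15 ± 1)/2: x = -7 or x = -8.

x = -8, x = -7 (multiplicity 2)


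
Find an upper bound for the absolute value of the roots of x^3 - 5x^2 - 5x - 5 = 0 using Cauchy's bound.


Cauchy's bound: all roots r satisfy |r| <= 1 + max(|a_i/a_n|) for i = 0,...,n-1
where a_n is the leading coefficient.

Coefficients: [1, -5, -5, -5]
Leading coefficient a_n = 1
Ratios |a_i/a_n|: 5, 5, 5
Maximum ratio: 5
Cauchy's bound: |r| <= 1 + 5 = 6

Upper bound = 6


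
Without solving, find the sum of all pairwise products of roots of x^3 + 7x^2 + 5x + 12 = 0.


By Vieta's formulas for x^3 + bx^2 + cx + d = 0:
  r1 + r2 + r3 = -b/a = -7
  r1*r2 + r1*r3 + r2*r3 = c/a = 5
  r1*r2*r3 = -d/a = -12


Sum of pairwise products = 5


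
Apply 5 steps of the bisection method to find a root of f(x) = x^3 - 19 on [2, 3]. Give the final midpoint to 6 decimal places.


f(x) = x^3 - 19
f(2) = -11 < 0
f(3) = 8 > 0

Step 1: midpoint = (2.000000 + 3.000000)/2 = 2.500000
  f(2.500000) = -3.375000
  f(mid) < 0, so root is in [2.500000, 3.000000]

Step 2: midpoint = (2.500000 + 3.000000)/2 = 2.750000
  f(2.750000) = 1.796875
  f(mid) > 0, so root is in [2.500000, 2.750000]

Step 3: midpoint = (2.500000 + 2.750000)/2 = 2.625000
  f(2.625000) = -0.912109
  f(mid) < 0, so root is in [2.625000, 2.750000]

Step 4: midpoint = (2.625000 + 2.750000)/2 = 2.687500
  f(2.687500) = 0.410889
  f(mid) > 0, so root is in [2.625000, 2.687500]

Step 5: midpoint = (2.625000 + 2.687500)/2 = 2.656250
  f(2.656250) = -0.258392
  f(mid) < 0, so root is in [2.656250, 2.687500]

midpoint = 2.656250


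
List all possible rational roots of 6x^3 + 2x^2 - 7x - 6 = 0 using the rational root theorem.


Rational root theorem: possible roots are ±p/q where:
  p divides the constant term (-6): p ∈ {1, 2, 3, 6}
  q divides the leading coefficient (6): q ∈ {1, 2, 3, 6}

All possible rational roots: -6, -3, -2, -3/2, -1, -2/3, -1/2, -1/3, -1/6, 1/6, 1/3, 1/2, 2/3, 1, 3/2, 2, 3, 6

-6, -3, -2, -3/2, -1, -2/3, -1/2, -1/3, -1/6, 1/6, 1/3, 1/2, 2/3, 1, 3/2, 2, 3, 6


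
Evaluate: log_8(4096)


We need the exponent such that 8^? = 4096
8^4 = 4096
Therefore log_8(4096) = 4

4


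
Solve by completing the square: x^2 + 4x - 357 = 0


Start: x^2 + 4x - 357 = 0
Move constant: x^2 + 4x = 357
Half of 4 is 2, squared is 4
Add 4 to both sides: x^2 + 4x + 4 = 361
(x + 2)^2 = 361
x + 2 = ±19
x = -2 + 19 = 17 or x = -2 - 19 = -21

x = -21, x = 17


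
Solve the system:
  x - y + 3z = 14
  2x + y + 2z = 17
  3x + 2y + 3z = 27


Using Cramer's rule. Expand each determinant along the first row.
D  = 1*[1*3 - 2*2] - (-1)*[2*3 - 2*3] + 3*[2*2 - 1*3]
  = 1*(-1) - (-1)*(0) + 3*(1) = 2
Dx = 14*[1*3 - 2*2] - (-1)*[17*3 - 2*27] + 3*[17*2 - 1*27]
  = 14*(-1) - (-1)*(-3) + 3*(7) = 4
Dy = 1*[17*3 - 2*27] - 14*[2*3 - 2*3] + 3*[2*27 - 17*3]
  = 1*(-3) - 14*(0) + 3*(3) = 6
Dz = 1*[1*27 - 17*2] - (-1)*[2*27 - 17*3] + 14*[2*2 - 1*3]
  = 1*(-7) - (-1)*(3) + 14*(1) = 10
x = Dx/D = 4/2 = 2, y = Dy/D = 6/2 = 3, z = Dz/D = 10/2 = 5
Check eq1: (1)(2) + (-1)(3) + (3)(5) = 14 = 14 ✓
Check eq2: (2)(2) + (1)(3) + (2)(5) = 17 = 17 ✓
Check eq3: (3)(2) + (2)(3) + (3)(5) = 27 = 27 ✓

x = 2, y = 3, z = 5


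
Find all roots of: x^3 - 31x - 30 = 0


Let p(x) = x^3 - 31x - 30. By the rational root theorem (leading coefficient 1), any rational root is an integer divisor of 30: try ±1, ±2, ... in turn.
Test x = 1: value = -60 ≠ 0.
Test x = -1: value = 0 ✓, so (x + 1) is a factor.
Synthetic division by (x + 1): bring down 1; 1(-1) + 0 = -1; (-1)(-1) - 31 = -30; (-30)(-1) - 30 = 0 → quotient x^2 - x - 30, remainder 0.
Solve the quadratic x^2 - x - 30 = 0: discriminant = (-1)^2 - 4(1)(-30) = 1 + 120 = 121.
sqrt(121) = 11, so x = (1 ± 11)/2: x = 6 or x = -5.
Collecting all roots found:

x = -5, x = -1, x = 6


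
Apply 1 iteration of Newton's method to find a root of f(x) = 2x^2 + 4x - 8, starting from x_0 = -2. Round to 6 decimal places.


Newton's method: x_(n+1) = x_n - f(x_n)/f'(x_n)
f(x) = 2x^2 + 4x - 8
f'(x) = 4x + 4

Iteration 1:
  f(-2.000000) = -8.000000
  f'(-2.000000) = -4.000000
  x_1 = -2.000000 - (-8.000000)/(-4.000000) = -4.000000

x_1 = -4.000000


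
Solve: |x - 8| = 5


An absolute value equation |expr| = 5 gives two cases:
Case 1: x - 8 = 5
  x = 13, so x = 13
Case 2: x - 8 = -5
  x = 3, so x = 3

x = 3, x = 13


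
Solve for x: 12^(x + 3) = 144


Express both sides with the same base.
144 = 12^2
Since the bases match, equate exponents: x + 3 = 2
So x = 2 - (3) = -1

x = -1


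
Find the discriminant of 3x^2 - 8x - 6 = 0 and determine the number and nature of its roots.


For ax^2 + bx + c = 0, discriminant D = b^2 - 4ac
Here a = 3, b = -8, c = -6
D = (-8)^2 - 4(3)(-6) = 64 + 72 = 136

D = 136 > 0 but not a perfect square
The equation has 2 distinct real irrational roots.

Discriminant = 136, 2 distinct real irrational roots


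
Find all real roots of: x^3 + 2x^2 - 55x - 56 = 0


Let p(x) = x^3 + 2x^2 - 55x - 56. By the rational root theorem (leading coefficient 1), any rational root is an integer divisor of 56: try ±1, ±2, ... in turn.
Test x = 1: value = -108 ≠ 0.
Test x = -1: value = 0 ✓, so (x + 1) is a factor.
Synthetic division by (x + 1): bring down 1; 1(-1) + 2 = 1; 1(-1) - 55 = -56; (-56)(-1) - 56 = 0 → quotient x^2 + x - 56, remainder 0.
Solve the quadratic x^2 + x - 56 = 0: discriminant = 1^2 - 4(1)(-56) = 1 + 224 = 225.
sqrt(225) = 15, so x = (-1 ± 15)/2: x = 7 or x = -8.

x = -8, x = -1, x = 7


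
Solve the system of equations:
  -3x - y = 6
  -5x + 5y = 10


Using Cramer's rule:
Determinant D = (-3)(5) - (-5)(-1) = -15 - 5 = -20
Dx = (6)(5) - (10)(-1) = 30 + 10 = 40
Dy = (-3)(10) - (-5)(6) = -30 + 30 = 0
x = Dx/D = 40/-20 = -2
y = Dy/D = 0/-20 = 0

x = -2, y = 0


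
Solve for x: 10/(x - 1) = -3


Multiply both sides by (x - 1): 10 = -3(x - 1)
Distribute: 10 = -3x + 3
-3x = 10 - 3 = 7
x = -7/3

x = -7/3


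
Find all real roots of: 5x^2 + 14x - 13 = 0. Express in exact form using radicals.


Using the quadratic formula: x = (-b ± sqrt(b^2 - 4ac)) / (2a)
Here a = 5, b = 14, c = -13
Discriminant = b^2 - 4ac = 14^2 - 4(5)(-13) = 196 + 260 = 456
Since discriminant = 456 > 0, there are two real roots.
x = (-14 ± 2*sqrt(114)) / 10
Simplifying: x = (-7 ± sqrt(114)) / 5
Numerically: x ≈ 0.7354 or x ≈ -3.5354

x = (-7 + sqrt(114)) / 5 or x = (-7 - sqrt(114)) / 5


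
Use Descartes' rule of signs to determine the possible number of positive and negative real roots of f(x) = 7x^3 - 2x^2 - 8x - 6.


Descartes' rule of signs:

For positive roots, count sign changes in f(x) = 7x^3 - 2x^2 - 8x - 6:
Signs of coefficients: +, -, -, -
Number of sign changes: 1
Possible positive real roots: 1

For negative roots, examine f(-x) = -7x^3 - 2x^2 + 8x - 6:
Signs of coefficients: -, -, +, -
Number of sign changes: 2
Possible negative real roots: 2, 0

Positive roots: 1; Negative roots: 2 or 0


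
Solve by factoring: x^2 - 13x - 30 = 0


We need two numbers that multiply to -30 and add to -13.
Those numbers are -15 and 2 (since (-15) * 2 = -30 and (-15) + 2 = -13).
So x^2 - 13x - 30 = (x - 15)(x + 2) = 0
Setting each factor to zero: x = 15 or x = -2

x = -2, x = 15


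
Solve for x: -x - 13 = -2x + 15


Starting with: -x - 13 = -2x + 15
Move all x terms to left: (-1 + 2)x = 15 + 13
Simplify: x = 28
Divide both sides by 1: x = 28

x = 28


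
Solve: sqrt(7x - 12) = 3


Square both sides: 7x - 12 = 3^2 = 9
7x = 9 + 12 = 21
x = 3
Check: sqrt(7*3 - 12) = sqrt(9) = 3 ✓

x = 3


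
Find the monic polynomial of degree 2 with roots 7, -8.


A monic polynomial with roots 7, -8 is:
p(x) = (x - 7)(x + 8)
After multiplying by (x - 7): x - 7
After multiplying by (x + 8): x^2 + x - 56

x^2 + x - 56


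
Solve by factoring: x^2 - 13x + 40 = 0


We need two numbers that multiply to 40 and add to -13.
Those numbers are -8 and -5 (since (-8) * (-5) = 40 and (-8) + (-5) = -13).
So x^2 - 13x + 40 = (x - 8)(x - 5) = 0
Setting each factor to zero: x = 8 or x = 5

x = 5, x = 8


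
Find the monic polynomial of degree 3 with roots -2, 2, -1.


A monic polynomial with roots -2, 2, -1 is:
p(x) = (x + 2)(x - 2)(x + 1)
After multiplying by (x + 2): x + 2
After multiplying by (x - 2): x^2 - 4
After multiplying by (x + 1): x^3 + x^2 - 4x - 4

x^3 + x^2 - 4x - 4


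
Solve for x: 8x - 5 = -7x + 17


Starting with: 8x - 5 = -7x + 17
Move all x terms to left: (8 + 7)x = 17 + 5
Simplify: 15x = 22
Divide both sides by 15: x = 22/15

x = 22/15


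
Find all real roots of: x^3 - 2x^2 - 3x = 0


The constant term is 0, so x = 0 is a root. Factor out x:
  x(x^2 - 2x - 3) = 0
Solve the quadratic x^2 - 2x - 3 = 0: discriminant = (-2)^2 - 4(1)(-3) = 4 + 12 = 16.
sqrt(16) = 4, so x = (2 ± 4)/2: x = 3 or x = -1.

x = -1, x = 0, x = 3


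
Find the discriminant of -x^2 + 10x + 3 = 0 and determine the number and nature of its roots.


For ax^2 + bx + c = 0, discriminant D = b^2 - 4ac
Here a = -1, b = 10, c = 3
D = (10)^2 - 4(-1)(3) = 100 + 12 = 112

D = 112 > 0 but not a perfect square
The equation has 2 distinct real irrational roots.

Discriminant = 112, 2 distinct real irrational roots


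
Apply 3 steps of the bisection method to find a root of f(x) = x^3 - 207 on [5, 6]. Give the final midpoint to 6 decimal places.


f(x) = x^3 - 207
f(5) = -82 < 0
f(6) = 9 > 0

Step 1: midpoint = (5.000000 + 6.000000)/2 = 5.500000
  f(5.500000) = -40.625000
  f(mid) < 0, so root is in [5.500000, 6.000000]

Step 2: midpoint = (5.500000 + 6.000000)/2 = 5.750000
  f(5.750000) = -16.890625
  f(mid) < 0, so root is in [5.750000, 6.000000]

Step 3: midpoint = (5.750000 + 6.000000)/2 = 5.875000
  f(5.875000) = -4.220703
  f(mid) < 0, so root is in [5.875000, 6.000000]

midpoint = 5.875000


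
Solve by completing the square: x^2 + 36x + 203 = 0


Start: x^2 + 36x + 203 = 0
Move constant: x^2 + 36x = -203
Half of 36 is 18, squared is 324
Add 324 to both sides: x^2 + 36x + 324 = 121
(x + 18)^2 = 121
x + 18 = ±11
x = -18 + 11 = -7 or x = -18 - 11 = -29

x = -29, x = -7


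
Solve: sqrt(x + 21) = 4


Square both sides: x + 21 = 4^2 = 16
x = 16 - 21 = -5
x = -5
Check: sqrt(1*(-5) + 21) = sqrt(16) = 4 ✓

x = -5


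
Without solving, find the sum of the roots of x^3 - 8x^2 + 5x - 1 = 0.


By Vieta's formulas for x^3 + bx^2 + cx + d = 0:
  r1 + r2 + r3 = -b/a = 8
  r1*r2 + r1*r3 + r2*r3 = c/a = 5
  r1*r2*r3 = -d/a = 1


Sum = 8


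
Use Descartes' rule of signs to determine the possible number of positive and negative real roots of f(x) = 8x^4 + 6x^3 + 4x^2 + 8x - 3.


Descartes' rule of signs:

For positive roots, count sign changes in f(x) = 8x^4 + 6x^3 + 4x^2 + 8x - 3:
Signs of coefficients: +, +, +, +, -
Number of sign changes: 1
Possible positive real roots: 1

For negative roots, examine f(-x) = 8x^4 - 6x^3 + 4x^2 - 8x - 3:
Signs of coefficients: +, -, +, -, -
Number of sign changes: 3
Possible negative real roots: 3, 1

Positive roots: 1; Negative roots: 3 or 1


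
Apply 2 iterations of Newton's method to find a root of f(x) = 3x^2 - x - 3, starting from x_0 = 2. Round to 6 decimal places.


Newton's method: x_(n+1) = x_n - f(x_n)/f'(x_n)
f(x) = 3x^2 - x - 3
f'(x) = 6x - 1

Iteration 1:
  f(2.000000) = 7.000000
  f'(2.000000) = 11.000000
  x_1 = 2.000000 - (7.000000)/(11.000000) = 1.363636

Iteration 2:
  f(1.363636) = 1.214876
  f'(1.363636) = 7.181818
  x_2 = 1.363636 - (1.214876)/(7.181818) = 1.194476

x_2 = 1.194476


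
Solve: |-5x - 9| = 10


An absolute value equation |expr| = 10 gives two cases:
Case 1: -5x - 9 = 10
  -5x = 19, so x = -19/5
Case 2: -5x - 9 = -10
  -5x = -1, so x = 1/5

x = -19/5, x = 1/5


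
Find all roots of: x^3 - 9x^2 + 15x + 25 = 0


Let p(x) = x^3 - 9x^2 + 15x + 25. By the rational root theorem (leading coefficient 1), any rational root is an integer divisor of 25: try ±1, ±2, ... in turn.
Test x = 1: value = 32 ≠ 0.
Test x = -1: value = 0 ✓, so (x + 1) is a factor.
Synthetic division by (x + 1): bring down 1; 1(-1) - 9 = -10; (-10)(-1) + 15 = 25; 25(-1) + 25 = 0 → quotient x^2 - 10x + 25, remainder 0.
Solve the quadratic x^2 - 10x + 25 = 0: discriminant = (-10)^2 - 4(1)(25) = 100 - 100 = 0.
Discriminant = 0, so a double root: x = 10/2 = 5.
Collecting all roots found:

x = -1, x = 5 (multiplicity 2)


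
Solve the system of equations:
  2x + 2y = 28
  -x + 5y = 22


Using Cramer's rule:
Determinant D = (2)(5) - (-1)(2) = 10 + 2 = 12
Dx = (28)(5) - (22)(2) = 140 - 44 = 96
Dy = (2)(22) - (-1)(28) = 44 + 28 = 72
x = Dx/D = 96/12 = 8
y = Dy/D = 72/12 = 6

x = 8, y = 6


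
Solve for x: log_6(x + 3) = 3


Convert to exponential form: x + 3 = 6^3 = 216
x = 216 - 3 = 213
Check: log_6(213 + 3) = log_6(216) = log_6(216) = 3 ✓

x = 213


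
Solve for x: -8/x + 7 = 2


Subtract 7 from both sides: -8/x = -5
Multiply both sides by x: -8 = -5 * x
Divide by -5: x = 8/5

x = 8/5


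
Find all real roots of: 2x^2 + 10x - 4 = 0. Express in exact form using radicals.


Using the quadratic formula: x = (-b ± sqrt(b^2 - 4ac)) / (2a)
Here a = 2, b = 10, c = -4
Discriminant = b^2 - 4ac = 10^2 - 4(2)(-4) = 100 + 32 = 132
Since discriminant = 132 > 0, there are two real roots.
x = (-10 ± 2*sqrt(33)) / 4
Simplifying: x = (-5 ± sqrt(33)) / 2
Numerically: x ≈ 0.3723 or x ≈ -5.3723

x = (-5 + sqrt(33)) / 2 or x = (-5 - sqrt(33)) / 2


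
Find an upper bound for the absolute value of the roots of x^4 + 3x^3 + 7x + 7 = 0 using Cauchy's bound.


Cauchy's bound: all roots r satisfy |r| <= 1 + max(|a_i/a_n|) for i = 0,...,n-1
where a_n is the leading coefficient.

Coefficients: [1, 3, 0, 7, 7]
Leading coefficient a_n = 1
Ratios |a_i/a_n|: 3, 0, 7, 7
Maximum ratio: 7
Cauchy's bound: |r| <= 1 + 7 = 8

Upper bound = 8


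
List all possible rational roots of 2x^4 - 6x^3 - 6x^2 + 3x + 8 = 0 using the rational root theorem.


Rational root theorem: possible roots are ±p/q where:
  p divides the constant term (8): p ∈ {1, 2, 4, 8}
  q divides the leading coefficient (2): q ∈ {1, 2}

All possible rational roots: -8, -4, -2, -1, -1/2, 1/2, 1, 2, 4, 8

-8, -4, -2, -1, -1/2, 1/2, 1, 2, 4, 8


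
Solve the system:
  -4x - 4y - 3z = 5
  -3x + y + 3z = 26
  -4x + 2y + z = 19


Using Cramer's rule. Expand each determinant along the first row.
D  = (-4)*[1*1 - 3*2] - (-4)*[(-3)*1 - 3*(-4)] + (-3)*[(-3)*2 - 1*(-4)]
  = (-4)*(-5) - (-4)*(9) + (-3)*(-2) = 62
Dx = 5*[1*1 - 3*2] - (-4)*[26*1 - 3*19] + (-3)*[26*2 - 1*19]
  = 5*(-5) - (-4)*(-31) + (-3)*(33) = -248
Dy = (-4)*[26*1 - 3*19] - 5*[(-3)*1 - 3*(-4)] + (-3)*[(-3)*19 - 26*(-4)]
  = (-4)*(-31) - 5*(9) + (-3)*(47) = -62
Dz = (-4)*[1*19 - 26*2] - (-4)*[(-3)*19 - 26*(-4)] + 5*[(-3)*2 - 1*(-4)]
  = (-4)*(-33) - (-4)*(47) + 5*(-2) = 310
x = Dx/D = -248/62 = -4, y = Dy/D = -62/62 = -1, z = Dz/D = 310/62 = 5
Check eq1: (-4)(-4) + (-4)(-1) + (-3)(5) = 5 = 5 ✓
Check eq2: (-3)(-4) + (1)(-1) + (3)(5) = 26 = 26 ✓
Check eq3: (-4)(-4) + (2)(-1) + (1)(5) = 19 = 19 ✓

x = -4, y = -1, z = 5


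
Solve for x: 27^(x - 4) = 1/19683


Express both sides with the same base.
1/19683 = 27^(-3)
Since the bases match, equate exponents: x - 4 = -3
So x = -3 - (-4) = 1

x = 1


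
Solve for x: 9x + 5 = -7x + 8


Starting with: 9x + 5 = -7x + 8
Move all x terms to left: (9 + 7)x = 8 - 5
Simplify: 16x = 3
Divide both sides by 16: x = 3/16

x = 3/16


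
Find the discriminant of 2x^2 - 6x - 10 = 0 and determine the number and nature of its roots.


For ax^2 + bx + c = 0, discriminant D = b^2 - 4ac
Here a = 2, b = -6, c = -10
D = (-6)^2 - 4(2)(-10) = 36 + 80 = 116

D = 116 > 0 but not a perfect square
The equation has 2 distinct real irrational roots.

Discriminant = 116, 2 distinct real irrational roots


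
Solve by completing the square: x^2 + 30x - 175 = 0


Start: x^2 + 30x - 175 = 0
Move constant: x^2 + 30x = 175
Half of 30 is 15, squared is 225
Add 225 to both sides: x^2 + 30x + 225 = 400
(x + 15)^2 = 400
x + 15 = ±20
x = -15 + 20 = 5 or x = -15 - 20 = -35

x = -35, x = 5


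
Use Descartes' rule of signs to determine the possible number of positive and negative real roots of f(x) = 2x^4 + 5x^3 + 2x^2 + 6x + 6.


Descartes' rule of signs:

For positive roots, count sign changes in f(x) = 2x^4 + 5x^3 + 2x^2 + 6x + 6:
Signs of coefficients: +, +, +, +, +
Number of sign changes: 0
Possible positive real roots: 0

For negative roots, examine f(-x) = 2x^4 - 5x^3 + 2x^2 - 6x + 6:
Signs of coefficients: +, -, +, -, +
Number of sign changes: 4
Possible negative real roots: 4, 2, 0

Positive roots: 0; Negative roots: 4 or 2 or 0


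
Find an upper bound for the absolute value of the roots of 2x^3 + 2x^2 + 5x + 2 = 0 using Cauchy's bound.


Cauchy's bound: all roots r satisfy |r| <= 1 + max(|a_i/a_n|) for i = 0,...,n-1
where a_n is the leading coefficient.

Coefficients: [2, 2, 5, 2]
Leading coefficient a_n = 2
Ratios |a_i/a_n|: 1, 5/2, 1
Maximum ratio: 5/2
Cauchy's bound: |r| <= 1 + 5/2 = 7/2

Upper bound = 7/2


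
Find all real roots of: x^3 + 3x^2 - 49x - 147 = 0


Let p(x) = x^3 + 3x^2 - 49x - 147. By the rational root theorem (leading coefficient 1), any rational root is an integer divisor of 147: try ±1, ±2, ... in turn.
Test x = 1: value = -192 ≠ 0.
Test x = -1: value = -96 ≠ 0.
Test x = 3: value = -240 ≠ 0.
Test x = -3: value = 0 ✓, so (x + 3) is a factor.
Synthetic division by (x + 3): bring down 1; 1(-3) + 3 = 0; 0(-3) - 49 = -49; (-49)(-3) - 147 = 0 → quotient x^2 - 49, remainder 0.
Solve the quadratic x^2 - 49 = 0: discriminant = 0^2 - 4(1)(-49) = 0 + 196 = 196.
sqrt(196) = 14, so x = (0 ± 14)/2: x = 7 or x = -7.

x = -7, x = -3, x = 7


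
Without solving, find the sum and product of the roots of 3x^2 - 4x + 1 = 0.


By Vieta's formulas for ax^2 + bx + c = 0:
  Sum of roots = -b/a
  Product of roots = c/a

Here a = 3, b = -4, c = 1
Sum = -(-4)/3 = 4/3
Product = 1/3 = 1/3

Sum = 4/3, Product = 1/3


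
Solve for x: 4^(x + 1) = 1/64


Express both sides with the same base.
1/64 = 4^(-3)
Since the bases match, equate exponents: x + 1 = -3
So x = -3 - (1) = -4

x = -4


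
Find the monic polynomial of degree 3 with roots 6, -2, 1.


A monic polynomial with roots 6, -2, 1 is:
p(x) = (x - 6)(x + 2)(x - 1)
After multiplying by (x - 6): x - 6
After multiplying by (x + 2): x^2 - 4x - 12
After multiplying by (x - 1): x^3 - 5x^2 - 8x + 12

x^3 - 5x^2 - 8x + 12


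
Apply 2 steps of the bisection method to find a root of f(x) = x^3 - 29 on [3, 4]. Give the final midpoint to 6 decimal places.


f(x) = x^3 - 29
f(3) = -2 < 0
f(4) = 35 > 0

Step 1: midpoint = (3.000000 + 4.000000)/2 = 3.500000
  f(3.500000) = 13.875000
  f(mid) > 0, so root is in [3.000000, 3.500000]

Step 2: midpoint = (3.000000 + 3.500000)/2 = 3.250000
  f(3.250000) = 5.328125
  f(mid) > 0, so root is in [3.000000, 3.250000]

midpoint = 3.250000


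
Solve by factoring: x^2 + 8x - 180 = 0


We need two numbers that multiply to -180 and add to 8.
Those numbers are -10 and 18 (since (-10) * 18 = -180 and (-10) + 18 = 8).
So x^2 + 8x - 180 = (x - 10)(x + 18) = 0
Setting each factor to zero: x = 10 or x = -18

x = -18, x = 10


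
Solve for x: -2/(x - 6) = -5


Multiply both sides by (x - 6): -2 = -5(x - 6)
Distribute: -2 = -5x + 30
-5x = -2 - 30 = -32
x = 32/5

x = 32/5


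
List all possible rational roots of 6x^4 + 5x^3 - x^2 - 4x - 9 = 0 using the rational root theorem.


Rational root theorem: possible roots are ±p/q where:
  p divides the constant term (-9): p ∈ {1, 3, 9}
  q divides the leading coefficient (6): q ∈ {1, 2, 3, 6}

All possible rational roots: -9, -9/2, -3, -3/2, -1, -1/2, -1/3, -1/6, 1/6, 1/3, 1/2, 1, 3/2, 3, 9/2, 9

-9, -9/2, -3, -3/2, -1, -1/2, -1/3, -1/6, 1/6, 1/3, 1/2, 1, 3/2, 3, 9/2, 9


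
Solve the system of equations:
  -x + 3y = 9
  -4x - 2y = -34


Using Cramer's rule:
Determinant D = (-1)(-2) - (-4)(3) = 2 + 12 = 14
Dx = (9)(-2) - (-34)(3) = -18 + 102 = 84
Dy = (-1)(-34) - (-4)(9) = 34 + 36 = 70
x = Dx/D = 84/14 = 6
y = Dy/D = 70/14 = 5

x = 6, y = 5


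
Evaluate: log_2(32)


We need the exponent such that 2^? = 32
2^5 = 32
Therefore log_2(32) = 5

5


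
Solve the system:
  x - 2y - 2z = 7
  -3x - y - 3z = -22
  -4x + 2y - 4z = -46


Using Cramer's rule. Expand each determinant along the first row.
D  = 1*[(-1)*(-4) - (-3)*2] - (-2)*[(-3)*(-4) - (-3)*(-4)] + (-2)*[(-3)*2 - (-1)*(-4)]
  = 1*(10) - (-2)*(0) + (-2)*(-10) = 30
Dx = 7*[(-1)*(-4) - (-3)*2] - (-2)*[(-22)*(-4) - (-3)*(-46)] + (-2)*[(-22)*2 - (-1)*(-46)]
  = 7*(10) - (-2)*(-50) + (-2)*(-90) = 150
Dy = 1*[(-22)*(-4) - (-3)*(-46)] - 7*[(-3)*(-4) - (-3)*(-4)] + (-2)*[(-3)*(-46) - (-22)*(-4)]
  = 1*(-50) - 7*(0) + (-2)*(50) = -150
Dz = 1*[(-1)*(-46) - (-22)*2] - (-2)*[(-3)*(-46) - (-22)*(-4)] + 7*[(-3)*2 - (-1)*(-4)]
  = 1*(90) - (-2)*(50) + 7*(-10) = 120
x = Dx/D = 150/30 = 5, y = Dy/D = -150/30 = -5, z = Dz/D = 120/30 = 4
Check eq1: (1)(5) + (-2)(-5) + (-2)(4) = 7 = 7 ✓
Check eq2: (-3)(5) + (-1)(-5) + (-3)(4) = -22 = -22 ✓
Check eq3: (-4)(5) + (2)(-5) + (-4)(4) = -46 = -46 ✓

x = 5, y = -5, z = 4


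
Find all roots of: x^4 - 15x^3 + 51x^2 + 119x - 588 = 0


Let p(x) = x^4 - 15x^3 + 51x^2 + 119x - 588. By the rational root theorem (leading coefficient 1), any rational root is an integer divisor of 588: try ±1, ±2, ... in turn.
Test x = 1: value = -432 ≠ 0.
Test x = -1: value = -640 ≠ 0.
Test x = 2: value = -250 ≠ 0.
Test x = -2: value = -486 ≠ 0.
Test x = 3: value = -96 ≠ 0.
Test x = -3: value = 0 ✓, so (x + 3) is a factor.
Synthetic division by (x + 3): bring down 1; 1(-3) - 15 = -18; (-18)(-3) + 51 = 105; 105(-3) + 119 = -196; (-196)(-3) - 588 = 0 → quotient x^3 - 18x^2 + 105x - 196, remainder 0.
Continue with the quotient x^3 - 18x^2 + 105x - 196 (candidates must divide 196).
Test x = 4: value = 0 ✓, so (x - 4) is a factor.
Synthetic division by (x - 4): bring down 1; 1(4) - 18 = -14; (-14)(4) + 105 = 49; 49(4) - 196 = 0 → quotient x^2 - 14x + 49, remainder 0.
Solve the quadratic x^2 - 14x + 49 = 0: discriminant = (-14)^2 - 4(1)(49) = 196 - 196 = 0.
Discriminant = 0, so a double root: x = 14/2 = 7.
Collecting all roots found:

x = -3, x = 4, x = 7 (multiplicity 2)


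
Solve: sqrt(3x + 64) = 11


Square both sides: 3x + 64 = 11^2 = 121
3x = 121 - 64 = 57
x = 19
Check: sqrt(3*19 + 64) = sqrt(121) = 11 ✓

x = 19


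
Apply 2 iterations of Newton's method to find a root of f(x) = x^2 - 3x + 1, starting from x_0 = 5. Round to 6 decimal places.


Newton's method: x_(n+1) = x_n - f(x_n)/f'(x_n)
f(x) = x^2 - 3x + 1
f'(x) = 2x - 3

Iteration 1:
  f(5.000000) = 11.000000
  f'(5.000000) = 7.000000
  x_1 = 5.000000 - (11.000000)/(7.000000) = 3.428571

Iteration 2:
  f(3.428571) = 2.469388
  f'(3.428571) = 3.857143
  x_2 = 3.428571 - (2.469388)/(3.857143) = 2.788360

x_2 = 2.788360


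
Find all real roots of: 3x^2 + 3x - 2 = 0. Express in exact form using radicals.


Using the quadratic formula: x = (-b ± sqrt(b^2 - 4ac)) / (2a)
Here a = 3, b = 3, c = -2
Discriminant = b^2 - 4ac = 3^2 - 4(3)(-2) = 9 + 24 = 33
Since discriminant = 33 > 0, there are two real roots.
x = (-3 ± sqrt(33)) / 6
Numerically: x ≈ 0.4574 or x ≈ -1.4574

x = (-3 + sqrt(33)) / 6 or x = (-3 - sqrt(33)) / 6


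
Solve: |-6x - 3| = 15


An absolute value equation |expr| = 15 gives two cases:
Case 1: -6x - 3 = 15
  -6x = 18, so x = -3
Case 2: -6x - 3 = -15
  -6x = -12, so x = 2

x = -3, x = 2


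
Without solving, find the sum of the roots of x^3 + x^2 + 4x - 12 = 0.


By Vieta's formulas for x^3 + bx^2 + cx + d = 0:
  r1 + r2 + r3 = -b/a = -1
  r1*r2 + r1*r3 + r2*r3 = c/a = 4
  r1*r2*r3 = -d/a = 12


Sum = -1


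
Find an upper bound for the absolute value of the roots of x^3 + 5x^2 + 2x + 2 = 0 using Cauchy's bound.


Cauchy's bound: all roots r satisfy |r| <= 1 + max(|a_i/a_n|) for i = 0,...,n-1
where a_n is the leading coefficient.

Coefficients: [1, 5, 2, 2]
Leading coefficient a_n = 1
Ratios |a_i/a_n|: 5, 2, 2
Maximum ratio: 5
Cauchy's bound: |r| <= 1 + 5 = 6

Upper bound = 6


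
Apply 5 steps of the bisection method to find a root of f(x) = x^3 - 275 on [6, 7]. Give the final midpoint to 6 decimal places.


f(x) = x^3 - 275
f(6) = -59 < 0
f(7) = 68 > 0

Step 1: midpoint = (6.000000 + 7.000000)/2 = 6.500000
  f(6.500000) = -0.375000
  f(mid) < 0, so root is in [6.500000, 7.000000]

Step 2: midpoint = (6.500000 + 7.000000)/2 = 6.750000
  f(6.750000) = 32.546875
  f(mid) > 0, so root is in [6.500000, 6.750000]

Step 3: midpoint = (6.500000 + 6.750000)/2 = 6.625000
  f(6.625000) = 15.775391
  f(mid) > 0, so root is in [6.500000, 6.625000]

Step 4: midpoint = (6.500000 + 6.625000)/2 = 6.562500
  f(6.562500) = 7.623291
  f(mid) > 0, so root is in [6.500000, 6.562500]

Step 5: midpoint = (6.500000 + 6.562500)/2 = 6.531250
  f(6.531250) = 3.605011
  f(mid) > 0, so root is in [6.500000, 6.531250]

midpoint = 6.531250
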